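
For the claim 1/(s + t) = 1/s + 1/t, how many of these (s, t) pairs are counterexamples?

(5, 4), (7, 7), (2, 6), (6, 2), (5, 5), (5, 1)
Testing each pair:
(5, 4): LHS = 1/9, RHS = 9/20 → counterexample
(7, 7): LHS = 1/14, RHS = 2/7 → counterexample
(2, 6): LHS = 1/8, RHS = 2/3 → counterexample
(6, 2): LHS = 1/8, RHS = 2/3 → counterexample
(5, 5): LHS = 1/10, RHS = 2/5 → counterexample
(5, 1): LHS = 1/6, RHS = 6/5 → counterexample

That makes 6 counterexamples.

Answer: 6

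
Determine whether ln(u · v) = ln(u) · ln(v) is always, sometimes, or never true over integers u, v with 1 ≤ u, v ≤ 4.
Sometimes true

It holds at (u, v) = (1, 1) (both sides equal 0), but fails at (u, v) = (3, 2) (LHS = ln(6) ≈ 1.792, RHS = ln(2)·ln(3) ≈ 0.7615).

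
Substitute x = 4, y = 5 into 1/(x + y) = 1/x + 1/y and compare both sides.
LHS = 1/(4 + 5) = 1/9
RHS = 1/4 + 1/5 = 9/20

LHS ≠ RHS, so the equation does not hold here.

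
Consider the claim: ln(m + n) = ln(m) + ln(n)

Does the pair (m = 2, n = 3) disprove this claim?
Substituting m = 2, n = 3:
LHS = ln(2 + 3) = ln(5) ≈ 1.609
RHS = ln(2) + ln(3) ≈ 1.792

Since LHS ≠ RHS, this pair disproves the claim.

Answer: Yes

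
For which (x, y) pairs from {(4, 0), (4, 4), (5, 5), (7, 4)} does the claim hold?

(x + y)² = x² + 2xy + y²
Testing each pair:
(4, 0): LHS = 16, RHS = 16 → holds
(4, 4): LHS = 64, RHS = 64 → holds
(5, 5): LHS = 100, RHS = 100 → holds
(7, 4): LHS = 121, RHS = 121 → holds

Every pair satisfies the claim.

Answer: All pairs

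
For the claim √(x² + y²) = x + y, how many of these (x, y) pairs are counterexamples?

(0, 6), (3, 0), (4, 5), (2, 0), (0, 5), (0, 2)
1

Testing each pair:
(0, 6): LHS = 6, RHS = 6 → satisfies claim
(3, 0): LHS = 3, RHS = 3 → satisfies claim
(4, 5): LHS = √(41) ≈ 6.403, RHS = 9 → counterexample
(2, 0): LHS = 2, RHS = 2 → satisfies claim
(0, 5): LHS = 5, RHS = 5 → satisfies claim
(0, 2): LHS = 2, RHS = 2 → satisfies claim

That makes 1 counterexample.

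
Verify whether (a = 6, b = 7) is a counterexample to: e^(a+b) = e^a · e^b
No

Substituting a = 6, b = 7:
LHS = e^(6+7) = e^13 ≈ 442413.4
RHS = e^6 · e^7 = e^13 ≈ 442413.4

The sides agree, so this pair does not disprove the claim.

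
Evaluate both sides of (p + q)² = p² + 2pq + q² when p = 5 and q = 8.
LHS = (5 + 8)² = 169
RHS = 5² + 2·5·8 + 8² = 169

LHS = RHS: the two sides agree.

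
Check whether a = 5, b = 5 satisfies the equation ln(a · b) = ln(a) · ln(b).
Substituting a = 5, b = 5:

LHS = ln(5 · 5) = ln(25) ≈ 3.219
RHS = ln(5) · ln(5) = ln(5)² ≈ 2.59

LHS ≠ RHS, so the equation does not hold at this point.

Answer: Fails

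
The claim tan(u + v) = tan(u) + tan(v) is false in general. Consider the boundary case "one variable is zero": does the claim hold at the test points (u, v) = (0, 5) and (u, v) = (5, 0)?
At (0, 5): LHS = tan(5) ≈ -3.381, RHS = tan(5) ≈ -3.381 → equal
At (5, 0): LHS = tan(5) ≈ -3.381, RHS = tan(5) ≈ -3.381 → equal

So the claim does hold at both of these boundary points, even though it is not an identity.

Answer: Yes, holds at both test points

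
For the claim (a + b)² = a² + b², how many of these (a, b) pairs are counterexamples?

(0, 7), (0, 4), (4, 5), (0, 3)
Testing each pair:
(0, 7): LHS = 49, RHS = 49 → satisfies claim
(0, 4): LHS = 16, RHS = 16 → satisfies claim
(4, 5): LHS = 81, RHS = 41 → counterexample
(0, 3): LHS = 9, RHS = 9 → satisfies claim

That makes 1 counterexample.

Answer: 1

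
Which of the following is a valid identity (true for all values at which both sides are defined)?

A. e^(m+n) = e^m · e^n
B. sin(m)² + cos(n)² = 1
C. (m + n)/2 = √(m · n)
A: holds — e.g. at (0, 1), both sides equal e ≈ 2.718.
B: fails at (2, 3) — LHS = sin(2)² + cos(3)² ≈ 1.807, RHS = 1.
C: fails at (4, 6) — LHS = 5, RHS = 2·√(6) ≈ 4.899.

Answer: A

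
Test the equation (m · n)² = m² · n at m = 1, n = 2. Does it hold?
Substituting m = 1, n = 2:

LHS = (1 · 2)² = 4
RHS = 1² · 2 = 2

LHS ≠ RHS, so the equation does not hold at this point.

Answer: Fails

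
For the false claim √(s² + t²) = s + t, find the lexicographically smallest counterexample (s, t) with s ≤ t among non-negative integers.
(s, t) = (1, 1)

At (0, 7): both sides equal 7, so it holds there.

Substituting (1, 1) into the claim:
LHS = √(1² + 1²) = √(2) ≈ 1.414
RHS = 1 + 1 = 2

Since LHS ≠ RHS, this pair disproves the claim, and no lexicographically smaller pair (s ≤ t, non-negative integers) does.

For instance (1, 3) is also a counterexample (LHS = √(10) ≈ 3.162, RHS = 4), but it's lexicographically larger.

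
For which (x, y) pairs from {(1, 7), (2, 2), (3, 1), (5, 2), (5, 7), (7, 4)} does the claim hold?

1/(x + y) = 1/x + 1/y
None

Testing each pair:
(1, 7): LHS = 1/8, RHS = 8/7 → fails
(2, 2): LHS = 1/4, RHS = 1 → fails
(3, 1): LHS = 1/4, RHS = 4/3 → fails
(5, 2): LHS = 1/7, RHS = 7/10 → fails
(5, 7): LHS = 1/12, RHS = 12/35 → fails
(7, 4): LHS = 1/11, RHS = 11/28 → fails

No pair satisfies the claim.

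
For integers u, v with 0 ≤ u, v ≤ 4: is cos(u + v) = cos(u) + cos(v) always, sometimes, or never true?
The claim fails for every pair in the range. For instance at (u, v) = (0, 0): LHS = 1, RHS = 2.

Answer: Never true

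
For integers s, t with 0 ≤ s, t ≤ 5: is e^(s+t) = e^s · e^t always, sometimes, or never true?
Always true

The identity holds for every pair in the range. For instance at (s, t) = (5, 3): both sides equal e^8 ≈ 2981.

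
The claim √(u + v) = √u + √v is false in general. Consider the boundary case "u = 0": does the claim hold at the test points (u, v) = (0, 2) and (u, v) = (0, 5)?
Yes, holds at both test points

At (0, 2): LHS = √(2) ≈ 1.414, RHS = √(2) ≈ 1.414 → equal
At (0, 5): LHS = √(5) ≈ 2.236, RHS = √(5) ≈ 2.236 → equal

So the claim does hold at both of these boundary points, even though it is not an identity.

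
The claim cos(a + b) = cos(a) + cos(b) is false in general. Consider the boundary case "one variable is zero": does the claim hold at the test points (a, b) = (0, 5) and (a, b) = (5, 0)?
At (0, 5): LHS = cos(5) ≈ 0.2837 ≠ RHS = cos(5) + 1 ≈ 1.284
At (5, 0): LHS = cos(5) ≈ 0.2837 ≠ RHS = cos(5) + 1 ≈ 1.284

Answer: No, fails at both test points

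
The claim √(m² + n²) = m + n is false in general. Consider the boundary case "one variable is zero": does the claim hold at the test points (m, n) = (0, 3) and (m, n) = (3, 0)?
At (0, 3): LHS = 3, RHS = 3 → equal
At (3, 0): LHS = 3, RHS = 3 → equal

So the claim does hold at both of these boundary points, even though it is not an identity.

Answer: Yes, holds at both test points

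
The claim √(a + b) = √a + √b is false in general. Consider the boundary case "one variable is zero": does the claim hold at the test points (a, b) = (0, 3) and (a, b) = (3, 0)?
At (0, 3): LHS = √(3) ≈ 1.732, RHS = √(3) ≈ 1.732 → equal
At (3, 0): LHS = √(3) ≈ 1.732, RHS = √(3) ≈ 1.732 → equal

So the claim does hold at both of these boundary points, even though it is not an identity.

Answer: Yes, holds at both test points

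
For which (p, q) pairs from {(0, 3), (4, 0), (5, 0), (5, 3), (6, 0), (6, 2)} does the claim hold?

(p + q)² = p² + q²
(0, 3), (4, 0), (5, 0), (6, 0)

Testing each pair:
(0, 3): LHS = 9, RHS = 9 → holds
(4, 0): LHS = 16, RHS = 16 → holds
(5, 0): LHS = 25, RHS = 25 → holds
(5, 3): LHS = 64, RHS = 34 → fails
(6, 0): LHS = 36, RHS = 36 → holds
(6, 2): LHS = 64, RHS = 40 → fails

4 of 6 pairs satisfy the claim.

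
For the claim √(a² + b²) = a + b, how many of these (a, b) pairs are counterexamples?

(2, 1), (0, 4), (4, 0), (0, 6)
Testing each pair:
(2, 1): LHS = √(5) ≈ 2.236, RHS = 3 → counterexample
(0, 4): LHS = 4, RHS = 4 → satisfies claim
(4, 0): LHS = 4, RHS = 4 → satisfies claim
(0, 6): LHS = 6, RHS = 6 → satisfies claim

That makes 1 counterexample.

Answer: 1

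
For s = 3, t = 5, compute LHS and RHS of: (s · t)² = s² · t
LHS = (3 · 5)² = 225
RHS = 3² · 5 = 45

LHS ≠ RHS, so the equation does not hold here.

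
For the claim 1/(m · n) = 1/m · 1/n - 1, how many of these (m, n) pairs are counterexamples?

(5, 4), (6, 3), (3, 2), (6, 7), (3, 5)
5

Testing each pair:
(5, 4): LHS = 1/20, RHS = -19/20 → counterexample
(6, 3): LHS = 1/18, RHS = -17/18 → counterexample
(3, 2): LHS = 1/6, RHS = -5/6 → counterexample
(6, 7): LHS = 1/42, RHS = -41/42 → counterexample
(3, 5): LHS = 1/15, RHS = -14/15 → counterexample

That makes 5 counterexamples.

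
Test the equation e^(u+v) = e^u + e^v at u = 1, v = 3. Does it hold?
Fails

Substituting u = 1, v = 3:

LHS = e^(1+3) = e^4 ≈ 54.6
RHS = e^1 + e^3 = e + e^3 ≈ 22.8

LHS ≠ RHS, so the equation does not hold at this point.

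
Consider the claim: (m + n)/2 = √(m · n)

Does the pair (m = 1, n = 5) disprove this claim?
Yes

Substituting m = 1, n = 5:
LHS = (1 + 5)/2 = 3
RHS = √(1 · 5) = √(5) ≈ 2.236

Since LHS ≠ RHS, this pair disproves the claim.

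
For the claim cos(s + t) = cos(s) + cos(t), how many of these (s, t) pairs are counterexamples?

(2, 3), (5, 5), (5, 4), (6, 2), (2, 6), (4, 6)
Testing each pair:
(2, 3): LHS = cos(5) ≈ 0.2837, RHS = cos(3) + cos(2) ≈ -1.406 → counterexample
(5, 5): LHS = cos(10) ≈ -0.8391, RHS = 2·cos(5) ≈ 0.5673 → counterexample
(5, 4): LHS = cos(9) ≈ -0.9111, RHS = cos(4) + cos(5) ≈ -0.37 → counterexample
(6, 2): LHS = cos(8) ≈ -0.1455, RHS = cos(2) + cos(6) ≈ 0.544 → counterexample
(2, 6): LHS = cos(8) ≈ -0.1455, RHS = cos(2) + cos(6) ≈ 0.544 → counterexample
(4, 6): LHS = cos(10) ≈ -0.8391, RHS = cos(4) + cos(6) ≈ 0.3065 → counterexample

That makes 6 counterexamples.

Answer: 6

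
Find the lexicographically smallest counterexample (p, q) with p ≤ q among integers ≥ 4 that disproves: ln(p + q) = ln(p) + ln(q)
(p, q) = (4, 4)

Substituting (4, 4) into the claim:
LHS = ln(4 + 4) = ln(8) ≈ 2.079
RHS = ln(4) + ln(4) = 2·ln(4) ≈ 2.773

Since LHS ≠ RHS, this pair disproves the claim, and no lexicographically smaller pair (p ≤ q, integers ≥ 4) does.

For instance (9, 10) is also a counterexample (LHS = ln(19) ≈ 2.944, RHS = ln(9) + ln(10) ≈ 4.5), but it's lexicographically larger.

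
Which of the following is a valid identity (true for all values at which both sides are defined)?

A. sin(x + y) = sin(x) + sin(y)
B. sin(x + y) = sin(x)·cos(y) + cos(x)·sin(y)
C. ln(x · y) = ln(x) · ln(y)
B

A: fails at (4, 4) — LHS = sin(8) ≈ 0.9894, RHS = 2·sin(4) ≈ -1.514.
B: holds — e.g. at (3, 5), both sides equal sin(8) ≈ 0.9894.
C: fails at (2, 5) — LHS = ln(10) ≈ 2.303, RHS = ln(2)·ln(5) ≈ 1.116.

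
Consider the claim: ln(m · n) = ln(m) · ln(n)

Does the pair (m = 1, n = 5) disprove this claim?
Yes

Substituting m = 1, n = 5:
LHS = ln(1 · 5) = ln(5) ≈ 1.609
RHS = ln(1) · ln(5) = 0

Since LHS ≠ RHS, this pair disproves the claim.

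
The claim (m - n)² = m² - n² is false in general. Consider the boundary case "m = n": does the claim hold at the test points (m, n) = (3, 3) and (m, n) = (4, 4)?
At (3, 3): LHS = 0, RHS = 0 → equal
At (4, 4): LHS = 0, RHS = 0 → equal

So the claim does hold at both of these boundary points, even though it is not an identity.

Answer: Yes, holds at both test points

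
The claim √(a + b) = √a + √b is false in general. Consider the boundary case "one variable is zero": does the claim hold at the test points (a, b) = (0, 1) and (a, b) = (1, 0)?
Yes, holds at both test points

At (0, 1): LHS = 1, RHS = 1 → equal
At (1, 0): LHS = 1, RHS = 1 → equal

So the claim does hold at both of these boundary points, even though it is not an identity.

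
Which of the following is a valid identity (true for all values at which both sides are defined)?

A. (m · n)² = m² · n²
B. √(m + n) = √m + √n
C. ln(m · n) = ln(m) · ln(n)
A

A: holds — e.g. at (0, 1), both sides equal 0.
B: fails at (2, 4) — LHS = √(6) ≈ 2.449, RHS = √(2) + 2 ≈ 3.414.
C: fails at (2, 4) — LHS = ln(8) ≈ 2.079, RHS = ln(2)·ln(4) ≈ 0.9609.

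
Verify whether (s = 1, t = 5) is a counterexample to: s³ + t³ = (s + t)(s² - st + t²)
No

Substituting s = 1, t = 5:
LHS = 1³ + 5³ = 126
RHS = (1 + 5)(1² - 1·5 + 5²) = 126

The sides agree, so this pair does not disprove the claim.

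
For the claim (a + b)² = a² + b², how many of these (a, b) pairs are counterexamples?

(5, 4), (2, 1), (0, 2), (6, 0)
Testing each pair:
(5, 4): LHS = 81, RHS = 41 → counterexample
(2, 1): LHS = 9, RHS = 5 → counterexample
(0, 2): LHS = 4, RHS = 4 → satisfies claim
(6, 0): LHS = 36, RHS = 36 → satisfies claim

That makes 2 counterexamples.

Answer: 2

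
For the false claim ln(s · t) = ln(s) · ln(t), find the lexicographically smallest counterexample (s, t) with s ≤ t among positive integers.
(s, t) = (1, 2)

At (1, 1): both sides equal 0, so it holds there.

Substituting (1, 2) into the claim:
LHS = ln(1 · 2) = ln(2) ≈ 0.6931
RHS = ln(1) · ln(2) = 0

Since LHS ≠ RHS, this pair disproves the claim, and no lexicographically smaller pair (s ≤ t, positive integers) does.

For instance (2, 8) is also a counterexample (LHS = ln(16) ≈ 2.773, RHS = ln(2)·ln(8) ≈ 1.441), but it's lexicographically larger.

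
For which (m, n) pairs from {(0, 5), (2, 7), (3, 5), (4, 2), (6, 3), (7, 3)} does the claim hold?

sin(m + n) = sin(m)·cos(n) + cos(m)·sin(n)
Testing each pair:
(0, 5): LHS = sin(5) ≈ -0.9589, RHS = sin(5) ≈ -0.9589 → holds
(2, 7): LHS = sin(9) ≈ 0.4121, RHS = sin(7)·cos(2) + sin(2)·cos(7) ≈ 0.4121 → holds
(3, 5): LHS = sin(8) ≈ 0.9894, RHS = sin(3)·cos(5) + sin(5)·cos(3) ≈ 0.9894 → holds
(4, 2): LHS = sin(6) ≈ -0.2794, RHS = sin(2)·cos(4) + sin(4)·cos(2) ≈ -0.2794 → holds
(6, 3): LHS = sin(9) ≈ 0.4121, RHS = sin(3)·cos(6) + sin(6)·cos(3) ≈ 0.4121 → holds
(7, 3): LHS = sin(10) ≈ -0.544, RHS = sin(7)·cos(3) + sin(3)·cos(7) ≈ -0.544 → holds

Every pair satisfies the claim.

Answer: All pairs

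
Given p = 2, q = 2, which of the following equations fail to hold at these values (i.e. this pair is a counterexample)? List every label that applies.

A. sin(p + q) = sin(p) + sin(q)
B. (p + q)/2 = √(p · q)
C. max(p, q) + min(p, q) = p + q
Evaluating each claim at the given values:
A. LHS = sin(4) ≈ -0.7568, RHS = 2·sin(2) ≈ 1.819 → fails here (LHS ≠ RHS)
B. LHS = 2, RHS = 2 → holds here (LHS = RHS)
C. LHS = 4, RHS = 4 → holds here (LHS = RHS)

Answer: A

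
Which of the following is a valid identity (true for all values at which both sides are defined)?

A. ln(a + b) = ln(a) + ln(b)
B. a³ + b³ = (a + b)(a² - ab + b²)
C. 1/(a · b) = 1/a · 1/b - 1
B

A: fails at (1, 2) — LHS = ln(3) ≈ 1.099, RHS = ln(2) ≈ 0.6931.
B: holds — e.g. at (2, 7), both sides equal 351.
C: fails at (5, 8) — LHS = 1/40, RHS = -39/40.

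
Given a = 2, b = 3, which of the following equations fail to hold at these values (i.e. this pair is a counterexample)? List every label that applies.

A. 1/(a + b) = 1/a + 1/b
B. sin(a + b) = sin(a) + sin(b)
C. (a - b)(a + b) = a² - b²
Evaluating each claim at the given values:
A. LHS = 1/5, RHS = 5/6 → fails here (LHS ≠ RHS)
B. LHS = sin(5) ≈ -0.9589, RHS = sin(3) + sin(2) ≈ 1.05 → fails here (LHS ≠ RHS)
C. LHS = -5, RHS = -5 → holds here (LHS = RHS)

Answer: A, B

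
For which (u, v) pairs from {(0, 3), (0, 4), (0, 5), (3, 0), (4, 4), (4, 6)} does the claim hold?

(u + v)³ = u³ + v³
Testing each pair:
(0, 3): LHS = 27, RHS = 27 → holds
(0, 4): LHS = 64, RHS = 64 → holds
(0, 5): LHS = 125, RHS = 125 → holds
(3, 0): LHS = 27, RHS = 27 → holds
(4, 4): LHS = 512, RHS = 128 → fails
(4, 6): LHS = 1000, RHS = 280 → fails

4 of 6 pairs satisfy the claim.

Answer: (0, 3), (0, 4), (0, 5), (3, 0)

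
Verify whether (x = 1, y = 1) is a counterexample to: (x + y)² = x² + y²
Yes

Substituting x = 1, y = 1:
LHS = (1 + 1)² = 4
RHS = 1² + 1² = 2

Since LHS ≠ RHS, this pair disproves the claim.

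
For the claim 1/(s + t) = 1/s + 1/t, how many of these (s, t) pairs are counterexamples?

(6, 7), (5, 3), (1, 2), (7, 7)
4

Testing each pair:
(6, 7): LHS = 1/13, RHS = 13/42 → counterexample
(5, 3): LHS = 1/8, RHS = 8/15 → counterexample
(1, 2): LHS = 1/3, RHS = 3/2 → counterexample
(7, 7): LHS = 1/14, RHS = 2/7 → counterexample

That makes 4 counterexamples.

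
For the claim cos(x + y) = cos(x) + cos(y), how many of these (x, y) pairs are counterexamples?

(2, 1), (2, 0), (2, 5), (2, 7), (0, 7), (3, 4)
6

Testing each pair:
(2, 1): LHS = cos(3) ≈ -0.99, RHS = cos(2) + cos(1) ≈ 0.1242 → counterexample
(2, 0): LHS = cos(2) ≈ -0.4161, RHS = cos(2) + 1 ≈ 0.5839 → counterexample
(2, 5): LHS = cos(7) ≈ 0.7539, RHS = cos(2) + cos(5) ≈ -0.1325 → counterexample
(2, 7): LHS = cos(9) ≈ -0.9111, RHS = cos(2) + cos(7) ≈ 0.3378 → counterexample
(0, 7): LHS = cos(7) ≈ 0.7539, RHS = cos(7) + 1 ≈ 1.754 → counterexample
(3, 4): LHS = cos(7) ≈ 0.7539, RHS = cos(3) + cos(4) ≈ -1.644 → counterexample

That makes 6 counterexamples.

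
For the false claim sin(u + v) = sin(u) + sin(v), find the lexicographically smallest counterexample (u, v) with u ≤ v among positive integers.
(u, v) = (1, 1)

Substituting (1, 1) into the claim:
LHS = sin(1 + 1) = sin(2) ≈ 0.9093
RHS = sin(1) + sin(1) = 2·sin(1) ≈ 1.683

Since LHS ≠ RHS, this pair disproves the claim, and no lexicographically smaller pair (u ≤ v, positive integers) does.

For instance (4, 4) is also a counterexample (LHS = sin(8) ≈ 0.9894, RHS = 2·sin(4) ≈ -1.514), but it's lexicographically larger.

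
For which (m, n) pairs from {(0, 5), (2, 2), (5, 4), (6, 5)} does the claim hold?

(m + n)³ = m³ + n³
(0, 5)

Testing each pair:
(0, 5): LHS = 125, RHS = 125 → holds
(2, 2): LHS = 64, RHS = 16 → fails
(5, 4): LHS = 729, RHS = 189 → fails
(6, 5): LHS = 1331, RHS = 341 → fails

1 of 4 pairs satisfies the claim.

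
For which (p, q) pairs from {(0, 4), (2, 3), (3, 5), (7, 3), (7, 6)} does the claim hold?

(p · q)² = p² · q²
Testing each pair:
(0, 4): LHS = 0, RHS = 0 → holds
(2, 3): LHS = 36, RHS = 36 → holds
(3, 5): LHS = 225, RHS = 225 → holds
(7, 3): LHS = 441, RHS = 441 → holds
(7, 6): LHS = 1764, RHS = 1764 → holds

Every pair satisfies the claim.

Answer: All pairs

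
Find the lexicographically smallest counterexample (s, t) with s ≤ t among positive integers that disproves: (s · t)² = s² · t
(s, t) = (1, 2)

Substituting (1, 2) into the claim:
LHS = (1 · 2)² = 4
RHS = 1² · 2 = 2

Since LHS ≠ RHS, this pair disproves the claim, and no lexicographically smaller pair (s ≤ t, positive integers) does.

For instance (2, 3) is also a counterexample (LHS = 36, RHS = 12), but it's lexicographically larger.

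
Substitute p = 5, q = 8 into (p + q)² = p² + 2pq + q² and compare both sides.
LHS = (5 + 8)² = 169
RHS = 5² + 2·5·8 + 8² = 169

LHS = RHS: the two sides agree.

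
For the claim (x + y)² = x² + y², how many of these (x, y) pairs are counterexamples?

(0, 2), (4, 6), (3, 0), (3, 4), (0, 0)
Testing each pair:
(0, 2): LHS = 4, RHS = 4 → satisfies claim
(4, 6): LHS = 100, RHS = 52 → counterexample
(3, 0): LHS = 9, RHS = 9 → satisfies claim
(3, 4): LHS = 49, RHS = 25 → counterexample
(0, 0): LHS = 0, RHS = 0 → satisfies claim

That makes 2 counterexamples.

Answer: 2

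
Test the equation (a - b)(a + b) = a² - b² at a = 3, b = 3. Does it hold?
Substituting a = 3, b = 3:

LHS = (3 - 3)(3 + 3) = 0
RHS = 3² - 3² = 0

LHS = RHS, so the equation holds at this point.

Answer: Holds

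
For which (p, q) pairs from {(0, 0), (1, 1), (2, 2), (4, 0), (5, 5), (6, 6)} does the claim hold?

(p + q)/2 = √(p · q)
Testing each pair:
(0, 0): LHS = 0, RHS = 0 → holds
(1, 1): LHS = 1, RHS = 1 → holds
(2, 2): LHS = 2, RHS = 2 → holds
(4, 0): LHS = 2, RHS = 0 → fails
(5, 5): LHS = 5, RHS = 5 → holds
(6, 6): LHS = 6, RHS = 6 → holds

5 of 6 pairs satisfy the claim.

Answer: (0, 0), (1, 1), (2, 2), (5, 5), (6, 6)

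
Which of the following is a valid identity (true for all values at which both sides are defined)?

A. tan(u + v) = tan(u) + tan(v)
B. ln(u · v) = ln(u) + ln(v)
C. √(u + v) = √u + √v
B

A: fails at (2, 3) — LHS = tan(5) ≈ -3.381, RHS = tan(2) + tan(3) ≈ -2.328.
B: holds — e.g. at (4, 6), both sides equal ln(24) ≈ 3.178.
C: fails at (4, 4) — LHS = 2·√(2) ≈ 2.828, RHS = 4.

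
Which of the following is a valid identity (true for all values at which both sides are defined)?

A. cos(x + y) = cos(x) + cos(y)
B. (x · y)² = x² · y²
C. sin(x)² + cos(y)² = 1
B

A: fails at (3, 5) — LHS = cos(8) ≈ -0.1455, RHS = cos(3) + cos(5) ≈ -0.7063.
B: holds — e.g. at (1, 5), both sides equal 25.
C: fails at (1, 2) — LHS = cos(2)² + sin(1)² ≈ 0.8813, RHS = 1.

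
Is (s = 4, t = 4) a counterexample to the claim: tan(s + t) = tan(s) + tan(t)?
Yes

Substituting s = 4, t = 4:
LHS = tan(4 + 4) = tan(8) ≈ -6.8
RHS = tan(4) + tan(4) = 2·tan(4) ≈ 2.316

Since LHS ≠ RHS, this pair disproves the claim.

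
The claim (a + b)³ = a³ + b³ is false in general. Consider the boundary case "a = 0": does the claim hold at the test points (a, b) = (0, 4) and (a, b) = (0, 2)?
Yes, holds at both test points

At (0, 4): LHS = 64, RHS = 64 → equal
At (0, 2): LHS = 8, RHS = 8 → equal

So the claim does hold at both of these boundary points, even though it is not an identity.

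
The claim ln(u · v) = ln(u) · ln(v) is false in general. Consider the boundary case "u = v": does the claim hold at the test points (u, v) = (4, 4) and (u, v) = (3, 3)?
At (4, 4): LHS = ln(16) ≈ 2.773 ≠ RHS = ln(4)² ≈ 1.922
At (3, 3): LHS = ln(9) ≈ 2.197 ≠ RHS = ln(3)² ≈ 1.207

Answer: No, fails at both test points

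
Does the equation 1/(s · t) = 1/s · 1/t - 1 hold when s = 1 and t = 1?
Substituting s = 1, t = 1:

LHS = 1/(1 · 1) = 1
RHS = 1/1 · 1/1 - 1 = 0

LHS ≠ RHS, so the equation does not hold at this point.

Answer: Fails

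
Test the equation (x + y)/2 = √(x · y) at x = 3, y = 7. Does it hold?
Fails

Substituting x = 3, y = 7:

LHS = (3 + 7)/2 = 5
RHS = √(3 · 7) = √(21) ≈ 4.583

LHS ≠ RHS, so the equation does not hold at this point.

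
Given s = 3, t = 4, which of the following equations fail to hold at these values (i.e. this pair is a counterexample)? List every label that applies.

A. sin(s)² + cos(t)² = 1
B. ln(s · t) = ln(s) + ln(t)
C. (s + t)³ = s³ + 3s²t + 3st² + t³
A

Evaluating each claim at the given values:
A. LHS = sin(3)² + cos(4)² ≈ 0.4472, RHS = 1 → fails here (LHS ≠ RHS)
B. LHS = ln(12) ≈ 2.485, RHS = ln(3) + ln(4) ≈ 2.485 → holds here (LHS = RHS)
C. LHS = 343, RHS = 343 → holds here (LHS = RHS)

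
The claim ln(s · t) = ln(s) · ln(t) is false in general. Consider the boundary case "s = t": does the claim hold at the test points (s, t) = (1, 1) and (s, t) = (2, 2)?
Only at (1, 1)

At (1, 1): LHS = 0, RHS = 0 → equal
At (2, 2): LHS = ln(4) ≈ 1.386 ≠ RHS = ln(2)² ≈ 0.4805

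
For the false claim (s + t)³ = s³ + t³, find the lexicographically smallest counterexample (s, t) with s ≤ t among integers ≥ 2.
Substituting (2, 2) into the claim:
LHS = (2 + 2)³ = 64
RHS = 2³ + 2³ = 16

Since LHS ≠ RHS, this pair disproves the claim, and no lexicographically smaller pair (s ≤ t, integers ≥ 2) does.

For instance (2, 8) is also a counterexample (LHS = 1000, RHS = 520), but it's lexicographically larger.

Answer: (s, t) = (2, 2)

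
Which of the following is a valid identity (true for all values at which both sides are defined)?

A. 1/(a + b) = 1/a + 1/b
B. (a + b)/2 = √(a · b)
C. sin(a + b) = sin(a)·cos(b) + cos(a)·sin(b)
C

A: fails at (4, 6) — LHS = 1/10, RHS = 5/12.
B: fails at (3, 7) — LHS = 5, RHS = √(21) ≈ 4.583.
C: holds — e.g. at (3, 3), both sides equal sin(6) ≈ -0.2794.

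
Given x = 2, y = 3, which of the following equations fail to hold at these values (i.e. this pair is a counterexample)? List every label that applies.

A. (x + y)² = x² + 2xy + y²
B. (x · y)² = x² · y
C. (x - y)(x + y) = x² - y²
Evaluating each claim at the given values:
A. LHS = 25, RHS = 25 → holds here (LHS = RHS)
B. LHS = 36, RHS = 12 → fails here (LHS ≠ RHS)
C. LHS = -5, RHS = -5 → holds here (LHS = RHS)

Answer: B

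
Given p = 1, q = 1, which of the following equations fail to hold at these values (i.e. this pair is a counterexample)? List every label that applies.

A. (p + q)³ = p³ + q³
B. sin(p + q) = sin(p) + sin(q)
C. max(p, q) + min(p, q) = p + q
A, B

Evaluating each claim at the given values:
A. LHS = 8, RHS = 2 → fails here (LHS ≠ RHS)
B. LHS = sin(2) ≈ 0.9093, RHS = 2·sin(1) ≈ 1.683 → fails here (LHS ≠ RHS)
C. LHS = 2, RHS = 2 → holds here (LHS = RHS)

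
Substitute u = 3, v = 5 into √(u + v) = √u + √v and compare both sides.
LHS = √(3 + 5) = 2·√(2) ≈ 2.828
RHS = √3 + √5 = √(3) + √(5) ≈ 3.968

LHS ≠ RHS (they differ by about 1.14), so the equation does not hold here.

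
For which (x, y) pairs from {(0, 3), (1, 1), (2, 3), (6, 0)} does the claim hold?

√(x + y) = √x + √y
(0, 3), (6, 0)

Testing each pair:
(0, 3): LHS = √(3) ≈ 1.732, RHS = √(3) ≈ 1.732 → holds
(1, 1): LHS = √(2) ≈ 1.414, RHS = 2 → fails
(2, 3): LHS = √(5) ≈ 2.236, RHS = √(2) + √(3) ≈ 3.146 → fails
(6, 0): LHS = √(6) ≈ 2.449, RHS = √(6) ≈ 2.449 → holds

2 of 4 pairs satisfy the claim.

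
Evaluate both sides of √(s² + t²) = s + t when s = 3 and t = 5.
LHS = √(3² + 5²) = √(34) ≈ 5.831
RHS = 3 + 5 = 8

LHS ≠ RHS (they differ by about 2.169), so the equation does not hold here.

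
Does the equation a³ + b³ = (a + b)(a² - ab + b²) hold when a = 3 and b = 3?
Holds

Substituting a = 3, b = 3:

LHS = 3³ + 3³ = 54
RHS = (3 + 3)(3² - 3·3 + 3²) = 54

LHS = RHS, so the equation holds at this point.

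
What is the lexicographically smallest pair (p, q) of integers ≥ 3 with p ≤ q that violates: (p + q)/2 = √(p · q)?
(p, q) = (3, 4)

Substituting (3, 4) into the claim:
LHS = (3 + 4)/2 = 7/2
RHS = √(3 · 4) = 2·√(3) ≈ 3.464

Since LHS ≠ RHS, this pair disproves the claim, and no lexicographically smaller pair (p ≤ q, integers ≥ 3) does.

For instance (4, 10) is also a counterexample (LHS = 7, RHS = 2·√(10) ≈ 6.325), but it's lexicographically larger.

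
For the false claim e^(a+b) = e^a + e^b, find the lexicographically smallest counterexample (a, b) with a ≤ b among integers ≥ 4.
(a, b) = (4, 4)

Substituting (4, 4) into the claim:
LHS = e^(4+4) = e^8 ≈ 2981
RHS = e^4 + e^4 = 2·e^4 ≈ 109.2

Since LHS ≠ RHS, this pair disproves the claim, and no lexicographically smaller pair (a ≤ b, integers ≥ 4) does.

For instance (6, 9) is also a counterexample (LHS = e^15 ≈ 3269017.4, RHS = e^6 + e^9 ≈ 8507), but it's lexicographically larger.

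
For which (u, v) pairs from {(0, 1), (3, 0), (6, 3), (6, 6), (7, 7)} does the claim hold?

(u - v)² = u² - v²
Testing each pair:
(0, 1): LHS = 1, RHS = -1 → fails
(3, 0): LHS = 9, RHS = 9 → holds
(6, 3): LHS = 9, RHS = 27 → fails
(6, 6): LHS = 0, RHS = 0 → holds
(7, 7): LHS = 0, RHS = 0 → holds

3 of 5 pairs satisfy the claim.

Answer: (3, 0), (6, 6), (7, 7)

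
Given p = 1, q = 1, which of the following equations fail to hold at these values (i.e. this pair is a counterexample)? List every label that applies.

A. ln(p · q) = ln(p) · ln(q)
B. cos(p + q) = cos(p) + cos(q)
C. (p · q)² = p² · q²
B

Evaluating each claim at the given values:
A. LHS = 0, RHS = 0 → holds here (LHS = RHS)
B. LHS = cos(2) ≈ -0.4161, RHS = 2·cos(1) ≈ 1.081 → fails here (LHS ≠ RHS)
C. LHS = 1, RHS = 1 → holds here (LHS = RHS)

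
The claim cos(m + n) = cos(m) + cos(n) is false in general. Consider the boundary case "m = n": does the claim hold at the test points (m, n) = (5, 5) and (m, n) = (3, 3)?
No, fails at both test points

At (5, 5): LHS = cos(10) ≈ -0.8391 ≠ RHS = 2·cos(5) ≈ 0.5673
At (3, 3): LHS = cos(6) ≈ 0.9602 ≠ RHS = 2·cos(3) ≈ -1.98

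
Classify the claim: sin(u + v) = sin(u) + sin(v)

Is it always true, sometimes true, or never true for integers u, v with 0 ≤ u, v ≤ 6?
Sometimes true

It holds at (u, v) = (5, 0) (both sides equal sin(5) ≈ -0.9589), but fails at (u, v) = (6, 3) (LHS = sin(9) ≈ 0.4121, RHS = sin(6) + sin(3) ≈ -0.1383).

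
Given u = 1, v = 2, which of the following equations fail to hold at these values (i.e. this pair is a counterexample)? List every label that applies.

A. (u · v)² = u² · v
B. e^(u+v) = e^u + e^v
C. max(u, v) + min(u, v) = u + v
A, B

Evaluating each claim at the given values:
A. LHS = 4, RHS = 2 → fails here (LHS ≠ RHS)
B. LHS = e^3 ≈ 20.09, RHS = e + e^2 ≈ 10.11 → fails here (LHS ≠ RHS)
C. LHS = 3, RHS = 3 → holds here (LHS = RHS)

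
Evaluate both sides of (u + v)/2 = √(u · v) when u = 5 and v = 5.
LHS = (5 + 5)/2 = 5
RHS = √(5 · 5) = 5

LHS = RHS: the two sides agree.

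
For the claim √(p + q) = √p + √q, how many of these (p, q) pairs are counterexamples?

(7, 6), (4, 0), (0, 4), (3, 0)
1

Testing each pair:
(7, 6): LHS = √(13) ≈ 3.606, RHS = √(6) + √(7) ≈ 5.095 → counterexample
(4, 0): LHS = 2, RHS = 2 → satisfies claim
(0, 4): LHS = 2, RHS = 2 → satisfies claim
(3, 0): LHS = √(3) ≈ 1.732, RHS = √(3) ≈ 1.732 → satisfies claim

That makes 1 counterexample.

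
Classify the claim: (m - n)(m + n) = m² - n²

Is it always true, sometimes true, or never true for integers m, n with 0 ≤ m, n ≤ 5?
The identity holds for every pair in the range. For instance at (m, n) = (4, 4): both sides equal 0.

Answer: Always true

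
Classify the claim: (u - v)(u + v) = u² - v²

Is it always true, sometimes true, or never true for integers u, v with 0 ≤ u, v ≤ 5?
Always true

The identity holds for every pair in the range. For instance at (u, v) = (4, 1): both sides equal 15.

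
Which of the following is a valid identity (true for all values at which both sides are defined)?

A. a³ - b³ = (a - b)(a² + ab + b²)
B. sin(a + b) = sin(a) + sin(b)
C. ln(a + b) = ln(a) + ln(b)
A

A: holds — e.g. at (5, 5), both sides equal 0.
B: fails at (3, 5) — LHS = sin(8) ≈ 0.9894, RHS = sin(5) + sin(3) ≈ -0.8178.
C: fails at (5, 5) — LHS = ln(10) ≈ 2.303, RHS = 2·ln(5) ≈ 3.219.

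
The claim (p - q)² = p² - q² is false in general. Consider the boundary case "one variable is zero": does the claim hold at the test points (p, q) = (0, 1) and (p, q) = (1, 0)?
Only at (1, 0)

At (0, 1): LHS = 1 ≠ RHS = -1
At (1, 0): LHS = 1, RHS = 1 → equal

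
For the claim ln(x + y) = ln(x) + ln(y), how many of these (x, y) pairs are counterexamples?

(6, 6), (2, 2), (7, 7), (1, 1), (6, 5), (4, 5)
Testing each pair:
(6, 6): LHS = ln(12) ≈ 2.485, RHS = 2·ln(6) ≈ 3.584 → counterexample
(2, 2): LHS = ln(4) ≈ 1.386, RHS = 2·ln(2) ≈ 1.386 → satisfies claim
(7, 7): LHS = ln(14) ≈ 2.639, RHS = 2·ln(7) ≈ 3.892 → counterexample
(1, 1): LHS = ln(2) ≈ 0.6931, RHS = 0 → counterexample
(6, 5): LHS = ln(11) ≈ 2.398, RHS = ln(5) + ln(6) ≈ 3.401 → counterexample
(4, 5): LHS = ln(9) ≈ 2.197, RHS = ln(4) + ln(5) ≈ 2.996 → counterexample

That makes 5 counterexamples.

Answer: 5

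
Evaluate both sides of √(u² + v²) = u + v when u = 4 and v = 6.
LHS = √(4² + 6²) = 2·√(13) ≈ 7.211
RHS = 4 + 6 = 10

LHS ≠ RHS (they differ by about 2.789), so the equation does not hold here.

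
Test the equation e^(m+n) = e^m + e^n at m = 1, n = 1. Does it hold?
Fails

Substituting m = 1, n = 1:

LHS = e^(1+1) = e^2 ≈ 7.389
RHS = e^1 + e^1 = 2·e ≈ 5.437

LHS ≠ RHS, so the equation does not hold at this point.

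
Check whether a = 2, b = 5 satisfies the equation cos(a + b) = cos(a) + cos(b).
Substituting a = 2, b = 5:

LHS = cos(2 + 5) = cos(7) ≈ 0.7539
RHS = cos(2) + cos(5) ≈ -0.1325

LHS ≠ RHS, so the equation does not hold at this point.

Answer: Fails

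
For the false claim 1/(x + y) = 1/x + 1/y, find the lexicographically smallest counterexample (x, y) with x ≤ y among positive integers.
Substituting (1, 1) into the claim:
LHS = 1/(1 + 1) = 1/2
RHS = 1/1 + 1/1 = 2

Since LHS ≠ RHS, this pair disproves the claim, and no lexicographically smaller pair (x ≤ y, positive integers) does.

For instance (2, 8) is also a counterexample (LHS = 1/10, RHS = 5/8), but it's lexicographically larger.

Answer: (x, y) = (1, 1)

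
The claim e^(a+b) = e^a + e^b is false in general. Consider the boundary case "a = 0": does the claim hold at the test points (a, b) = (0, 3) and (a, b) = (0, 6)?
No, fails at both test points

At (0, 3): LHS = e^3 ≈ 20.09 ≠ RHS = 1 + e^3 ≈ 21.09
At (0, 6): LHS = e^6 ≈ 403.4 ≠ RHS = 1 + e^6 ≈ 404.4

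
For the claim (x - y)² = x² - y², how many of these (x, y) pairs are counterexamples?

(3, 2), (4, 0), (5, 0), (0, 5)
2

Testing each pair:
(3, 2): LHS = 1, RHS = 5 → counterexample
(4, 0): LHS = 16, RHS = 16 → satisfies claim
(5, 0): LHS = 25, RHS = 25 → satisfies claim
(0, 5): LHS = 25, RHS = -25 → counterexample

That makes 2 counterexamples.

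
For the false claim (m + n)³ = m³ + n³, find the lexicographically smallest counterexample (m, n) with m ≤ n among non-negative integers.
At (0, 4): both sides equal 64, so it holds there.
At (0, 5): both sides equal 125, so it holds there.

Substituting (1, 1) into the claim:
LHS = (1 + 1)³ = 8
RHS = 1³ + 1³ = 2

Since LHS ≠ RHS, this pair disproves the claim, and no lexicographically smaller pair (m ≤ n, non-negative integers) does.

For instance (6, 6) is also a counterexample (LHS = 1728, RHS = 432), but it's lexicographically larger.

Answer: (m, n) = (1, 1)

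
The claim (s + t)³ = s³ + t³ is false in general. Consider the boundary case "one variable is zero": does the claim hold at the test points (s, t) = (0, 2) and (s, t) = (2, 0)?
Yes, holds at both test points

At (0, 2): LHS = 8, RHS = 8 → equal
At (2, 0): LHS = 8, RHS = 8 → equal

So the claim does hold at both of these boundary points, even though it is not an identity.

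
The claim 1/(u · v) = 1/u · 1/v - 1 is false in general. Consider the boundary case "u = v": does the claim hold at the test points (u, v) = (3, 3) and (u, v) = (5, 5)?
No, fails at both test points

At (3, 3): LHS = 1/9 ≠ RHS = -8/9
At (5, 5): LHS = 1/25 ≠ RHS = -24/25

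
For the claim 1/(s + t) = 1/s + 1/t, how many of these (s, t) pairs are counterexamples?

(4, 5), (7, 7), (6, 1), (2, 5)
Testing each pair:
(4, 5): LHS = 1/9, RHS = 9/20 → counterexample
(7, 7): LHS = 1/14, RHS = 2/7 → counterexample
(6, 1): LHS = 1/7, RHS = 7/6 → counterexample
(2, 5): LHS = 1/7, RHS = 7/10 → counterexample

That makes 4 counterexamples.

Answer: 4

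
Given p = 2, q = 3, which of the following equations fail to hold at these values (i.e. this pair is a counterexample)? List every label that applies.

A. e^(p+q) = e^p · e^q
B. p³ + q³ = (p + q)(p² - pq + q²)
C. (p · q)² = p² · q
C

Evaluating each claim at the given values:
A. LHS = e^5 ≈ 148.4, RHS = e^5 ≈ 148.4 → holds here (LHS = RHS)
B. LHS = 35, RHS = 35 → holds here (LHS = RHS)
C. LHS = 36, RHS = 12 → fails here (LHS ≠ RHS)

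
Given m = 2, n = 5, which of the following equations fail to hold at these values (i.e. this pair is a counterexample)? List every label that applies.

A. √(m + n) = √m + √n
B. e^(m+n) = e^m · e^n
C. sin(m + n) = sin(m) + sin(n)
Evaluating each claim at the given values:
A. LHS = √(7) ≈ 2.646, RHS = √(2) + √(5) ≈ 3.65 → fails here (LHS ≠ RHS)
B. LHS = e^7 ≈ 1097, RHS = e^7 ≈ 1097 → holds here (LHS = RHS)
C. LHS = sin(7) ≈ 0.657, RHS = sin(5) + sin(2) ≈ -0.04963 → fails here (LHS ≠ RHS)

Answer: A, C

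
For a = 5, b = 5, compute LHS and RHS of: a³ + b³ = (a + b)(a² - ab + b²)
LHS = 5³ + 5³ = 250
RHS = (5 + 5)(5² - 5·5 + 5²) = 250

LHS = RHS: the two sides agree.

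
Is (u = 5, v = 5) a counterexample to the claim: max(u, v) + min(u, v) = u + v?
No

Substituting u = 5, v = 5:
LHS = max(5, 5) + min(5, 5) = 10
RHS = 5 + 5 = 10

The sides agree, so this pair does not disprove the claim.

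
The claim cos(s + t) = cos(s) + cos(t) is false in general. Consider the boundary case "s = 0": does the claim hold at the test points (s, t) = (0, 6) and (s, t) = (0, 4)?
At (0, 6): LHS = cos(6) ≈ 0.9602 ≠ RHS = cos(6) + 1 ≈ 1.96
At (0, 4): LHS = cos(4) ≈ -0.6536 ≠ RHS = cos(4) + 1 ≈ 0.3464

Answer: No, fails at both test points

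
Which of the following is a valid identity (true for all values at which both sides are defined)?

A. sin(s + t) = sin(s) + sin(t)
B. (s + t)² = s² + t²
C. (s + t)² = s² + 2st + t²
C

A: fails at (4, 5) — LHS = sin(9) ≈ 0.4121, RHS = sin(5) + sin(4) ≈ -1.716.
B: fails at (1, 2) — LHS = 9, RHS = 5.
C: holds — e.g. at (3, 7), both sides equal 100.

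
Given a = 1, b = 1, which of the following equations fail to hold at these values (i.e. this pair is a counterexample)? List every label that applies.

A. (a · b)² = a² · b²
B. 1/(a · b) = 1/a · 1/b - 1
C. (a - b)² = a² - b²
B

Evaluating each claim at the given values:
A. LHS = 1, RHS = 1 → holds here (LHS = RHS)
B. LHS = 1, RHS = 0 → fails here (LHS ≠ RHS)
C. LHS = 0, RHS = 0 → holds here (LHS = RHS)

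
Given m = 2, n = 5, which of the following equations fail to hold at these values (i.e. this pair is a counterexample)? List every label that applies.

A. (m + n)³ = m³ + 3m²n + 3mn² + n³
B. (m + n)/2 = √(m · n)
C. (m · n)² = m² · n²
Evaluating each claim at the given values:
A. LHS = 343, RHS = 343 → holds here (LHS = RHS)
B. LHS = 7/2, RHS = √(10) ≈ 3.162 → fails here (LHS ≠ RHS)
C. LHS = 100, RHS = 100 → holds here (LHS = RHS)

Answer: B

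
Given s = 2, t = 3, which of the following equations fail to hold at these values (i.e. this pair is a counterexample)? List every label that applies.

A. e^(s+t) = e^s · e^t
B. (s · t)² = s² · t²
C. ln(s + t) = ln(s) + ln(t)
Evaluating each claim at the given values:
A. LHS = e^5 ≈ 148.4, RHS = e^5 ≈ 148.4 → holds here (LHS = RHS)
B. LHS = 36, RHS = 36 → holds here (LHS = RHS)
C. LHS = ln(5) ≈ 1.609, RHS = ln(2) + ln(3) ≈ 1.792 → fails here (LHS ≠ RHS)

Answer: C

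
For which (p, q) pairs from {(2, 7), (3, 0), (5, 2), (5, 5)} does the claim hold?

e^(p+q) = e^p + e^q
Testing each pair:
(2, 7): LHS = e^9 ≈ 8103, RHS = e^2 + e^7 ≈ 1104 → fails
(3, 0): LHS = e^3 ≈ 20.09, RHS = 1 + e^3 ≈ 21.09 → fails
(5, 2): LHS = e^7 ≈ 1097, RHS = e^2 + e^5 ≈ 155.8 → fails
(5, 5): LHS = e^10 ≈ 22026.5, RHS = 2·e^5 ≈ 296.8 → fails

No pair satisfies the claim.

Answer: None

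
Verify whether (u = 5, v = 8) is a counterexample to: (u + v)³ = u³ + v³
Yes

Substituting u = 5, v = 8:
LHS = (5 + 8)³ = 2197
RHS = 5³ + 8³ = 637

Since LHS ≠ RHS, this pair disproves the claim.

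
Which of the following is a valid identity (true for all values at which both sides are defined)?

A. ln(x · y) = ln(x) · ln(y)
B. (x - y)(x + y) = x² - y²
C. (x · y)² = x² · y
A: fails at (4, 5) — LHS = ln(20) ≈ 2.996, RHS = ln(4)·ln(5) ≈ 2.231.
B: holds — e.g. at (0, 1), both sides equal -1.
C: fails at (4, 4) — LHS = 256, RHS = 64.

Answer: B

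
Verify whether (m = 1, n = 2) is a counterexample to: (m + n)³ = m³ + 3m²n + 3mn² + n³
Substituting m = 1, n = 2:
LHS = (1 + 2)³ = 27
RHS = 1³ + 3·1²·2 + 3·1·2² + 2³ = 27

The sides agree, so this pair does not disprove the claim.

Answer: No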